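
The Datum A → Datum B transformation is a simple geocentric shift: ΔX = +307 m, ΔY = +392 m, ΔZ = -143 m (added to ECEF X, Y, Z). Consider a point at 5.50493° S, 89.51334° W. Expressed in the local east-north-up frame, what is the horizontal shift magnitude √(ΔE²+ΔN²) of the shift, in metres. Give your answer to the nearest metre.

At φ = -5.50493°, λ = -89.51334°: sin φ = -0.095931, cos φ = 0.995388, sin λ = -0.999964, cos λ = 0.008494.
ΔE = −sin λ·ΔX + cos λ·ΔY = −(-0.999964)·(307) + (0.008494)·(392) = 310.32 m.
ΔN = −sin φ cos λ·ΔX − sin φ sin λ·ΔY + cos φ·ΔZ = −(-0.095931)(0.008494)(307) − (-0.095931)(-0.999964)(392) + (0.995388)(-143) = -179.69 m.
Horizontal magnitude = √(ΔE² + ΔN²) = √(310.32² + (-179.69)²) = 358.59 m.

359 m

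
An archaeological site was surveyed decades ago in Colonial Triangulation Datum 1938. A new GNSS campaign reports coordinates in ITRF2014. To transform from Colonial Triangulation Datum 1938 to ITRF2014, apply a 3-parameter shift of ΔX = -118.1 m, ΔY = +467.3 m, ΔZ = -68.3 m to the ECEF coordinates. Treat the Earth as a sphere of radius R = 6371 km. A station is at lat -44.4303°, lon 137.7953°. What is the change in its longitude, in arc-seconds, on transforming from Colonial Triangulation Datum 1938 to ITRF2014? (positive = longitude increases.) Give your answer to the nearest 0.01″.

Δλ = -12.10″

sin φ = -0.700041, cos φ = 0.714103, sin λ = 0.671781, cos λ = -0.740749.
East component: ΔE = −sin λ·ΔX + cos λ·ΔY = −(0.671781)(-118.1) + (-0.740749)(467.3) = -266.81 m.
1° of latitude spans πR/180 = 111195 m; at latitude φ, 1° of longitude spans that × cos φ = 79404.6 m, so Δλ = -266.81 / 79404.6 × 3600 = -12.097″.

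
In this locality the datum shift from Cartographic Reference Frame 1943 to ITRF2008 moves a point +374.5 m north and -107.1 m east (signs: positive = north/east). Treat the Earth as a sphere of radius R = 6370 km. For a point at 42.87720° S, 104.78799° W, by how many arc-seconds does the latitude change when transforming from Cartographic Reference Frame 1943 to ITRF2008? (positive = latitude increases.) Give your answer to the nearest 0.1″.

On a sphere of radius R, 1 rad of latitude = R, so Δφ = ΔN / R = 374.5 / 6370000 = 5.8791e-05 rad = 12.127″.

Δφ = 12.1″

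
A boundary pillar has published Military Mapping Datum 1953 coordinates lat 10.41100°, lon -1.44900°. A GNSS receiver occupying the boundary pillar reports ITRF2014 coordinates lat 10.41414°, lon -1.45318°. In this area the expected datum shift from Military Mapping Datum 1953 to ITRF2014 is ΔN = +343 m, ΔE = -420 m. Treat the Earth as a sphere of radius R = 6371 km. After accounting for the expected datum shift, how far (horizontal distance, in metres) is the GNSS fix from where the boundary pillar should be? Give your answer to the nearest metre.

38 m

Observed coordinate differences: Δφ = +0.00314°, Δλ = -0.00418°.
Converting to metres (1° lat = 111195 m, cos φ = 0.983537): observed ΔN = 349.2 m, observed ΔE = -457.1 m.
Subtracting the expected shift leaves a residual of 349.2 − (343) = 6.2 m north and -457.1 − (-420) = -37.1 m east.
Residual distance = √(6.2² + (-37.1)²) = 37.6 m.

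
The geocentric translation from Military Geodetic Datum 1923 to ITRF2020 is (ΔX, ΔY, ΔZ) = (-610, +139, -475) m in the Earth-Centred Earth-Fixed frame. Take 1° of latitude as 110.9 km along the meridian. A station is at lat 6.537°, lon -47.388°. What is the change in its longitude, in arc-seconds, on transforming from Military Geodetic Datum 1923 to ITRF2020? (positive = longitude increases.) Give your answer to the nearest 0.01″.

Δλ = -11.59″

sin φ = 0.113845, cos φ = 0.993499, sin λ = -0.735955, cos λ = 0.677030.
East component: ΔE = −sin λ·ΔX + cos λ·ΔY = −(-0.735955)(-610) + (0.677030)(139) = -354.83 m.
1° of latitude spans 110900 m; at latitude φ, 1° of longitude spans that × cos φ = 110179.0 m, so Δλ = -354.83 / 110179.0 × 3600 = -11.594″.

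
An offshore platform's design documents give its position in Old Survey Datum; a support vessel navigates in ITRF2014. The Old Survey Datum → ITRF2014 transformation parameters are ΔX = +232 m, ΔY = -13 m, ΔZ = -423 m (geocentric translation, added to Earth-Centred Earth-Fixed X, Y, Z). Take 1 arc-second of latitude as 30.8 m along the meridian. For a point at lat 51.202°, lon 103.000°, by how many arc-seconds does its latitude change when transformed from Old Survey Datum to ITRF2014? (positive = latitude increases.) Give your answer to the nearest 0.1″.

sin φ = 0.779360, cos φ = 0.626577, sin λ = 0.974370, cos λ = -0.224951.
North component: ΔN = −sin φ cos λ·ΔX − sin φ sin λ·ΔY + cos φ·ΔZ = −(0.779360)(-0.224951)(232) − (0.779360)(0.974370)(-13) + (0.626577)(-423) = -214.50 m.
1° of latitude spans 3600 × 30.80 = 110880 m, so Δφ = -214.50 / 110880 × 3600 = -6.964″.

Δφ = -7.0″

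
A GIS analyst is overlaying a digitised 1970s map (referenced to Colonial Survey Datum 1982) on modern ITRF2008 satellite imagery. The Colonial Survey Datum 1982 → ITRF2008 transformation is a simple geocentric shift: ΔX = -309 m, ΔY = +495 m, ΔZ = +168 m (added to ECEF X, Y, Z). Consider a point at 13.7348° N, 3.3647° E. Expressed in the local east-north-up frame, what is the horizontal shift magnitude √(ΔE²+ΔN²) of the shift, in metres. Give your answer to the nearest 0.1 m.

561.4 m

The local east axis at (φ, λ) is (−sin λ, cos λ, 0), so ΔE = −sin(3.3647°)·(-309) + cos(3.3647°)·495 = 512.28 m.
The local north axis is (−sin φ cos λ, −sin φ sin λ, cos φ), giving ΔN = 73.239 − 6.898 + 163.196 = 229.54 m.
Horizontal magnitude = √(ΔE² + ΔN²) = √(512.28² + 229.54²) = 561.36 m.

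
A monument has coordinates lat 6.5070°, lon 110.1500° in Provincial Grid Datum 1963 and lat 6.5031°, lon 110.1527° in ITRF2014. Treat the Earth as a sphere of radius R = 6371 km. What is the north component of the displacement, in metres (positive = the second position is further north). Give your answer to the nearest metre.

ΔN = -434 m

Δφ = 6.5031° − 6.5070° = -0.0039°; Δλ = 110.1527° − 110.1500° = +0.0027°.
1° along a meridian = πR/180 = 111195 m.
ΔN = Δφ × 111195 = -433.7 m; ΔE = Δλ × 111195 × cos(6.5070°) = +0.0027 × 111195 × 0.993558 = 298.3 m.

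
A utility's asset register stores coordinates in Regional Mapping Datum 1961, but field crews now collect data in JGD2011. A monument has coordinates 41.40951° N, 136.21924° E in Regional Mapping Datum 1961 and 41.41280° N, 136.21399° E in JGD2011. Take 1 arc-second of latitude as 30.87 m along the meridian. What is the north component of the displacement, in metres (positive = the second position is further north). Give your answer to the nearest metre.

Δφ = 41.41280° − 41.40951° = +0.00329°; Δλ = 136.21399° − 136.21924° = -0.00525°.
1° of latitude = 3600 × 30.87 = 111132 m.
ΔN = Δφ × 111132 = 365.6 m; ΔE = Δλ × 111132 × cos(41.40951°) = -0.00525 × 111132 × 0.750001 = -437.6 m.

ΔN = 366 m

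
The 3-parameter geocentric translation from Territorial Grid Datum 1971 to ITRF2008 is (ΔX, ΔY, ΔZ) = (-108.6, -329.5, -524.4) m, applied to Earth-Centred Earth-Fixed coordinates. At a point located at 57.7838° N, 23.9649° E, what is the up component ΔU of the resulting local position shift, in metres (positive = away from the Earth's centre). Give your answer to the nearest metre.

The local up (radial) axis is (cos φ cos λ, cos φ sin λ, sin φ), giving ΔU = -52.905 − 71.350 − 443.665 = -567.92 m.

ΔU = -568 m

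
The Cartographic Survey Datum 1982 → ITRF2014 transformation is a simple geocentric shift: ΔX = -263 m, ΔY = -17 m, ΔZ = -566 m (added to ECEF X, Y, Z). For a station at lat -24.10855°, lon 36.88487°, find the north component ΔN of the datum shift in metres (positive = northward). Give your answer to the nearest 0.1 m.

The local north axis is (−sin φ cos λ, −sin φ sin λ, cos φ), giving ΔN = -85.925 − 4.168 − 516.630 = -606.72 m.

ΔN = -606.7 m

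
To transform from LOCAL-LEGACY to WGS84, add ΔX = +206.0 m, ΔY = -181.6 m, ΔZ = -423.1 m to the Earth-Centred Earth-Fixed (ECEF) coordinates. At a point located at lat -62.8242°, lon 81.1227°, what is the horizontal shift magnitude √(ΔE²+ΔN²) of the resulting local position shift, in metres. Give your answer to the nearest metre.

At φ = -62.8242°, λ = 81.1227°: sin φ = -0.889609, cos φ = 0.456722, sin λ = 0.988021, cos λ = 0.154319.
ΔE = −sin λ·ΔX + cos λ·ΔY = −(0.988021)·(206.0) + (0.154319)·(-181.6) = -231.56 m.
ΔN = −sin φ cos λ·ΔX − sin φ sin λ·ΔY + cos φ·ΔZ = −(-0.889609)(0.154319)(206.0) − (-0.889609)(0.988021)(-181.6) + (0.456722)(-423.1) = -324.58 m.
Horizontal magnitude = √(ΔE² + ΔN²) = √((-231.56)² + (-324.58)²) = 398.71 m.

399 m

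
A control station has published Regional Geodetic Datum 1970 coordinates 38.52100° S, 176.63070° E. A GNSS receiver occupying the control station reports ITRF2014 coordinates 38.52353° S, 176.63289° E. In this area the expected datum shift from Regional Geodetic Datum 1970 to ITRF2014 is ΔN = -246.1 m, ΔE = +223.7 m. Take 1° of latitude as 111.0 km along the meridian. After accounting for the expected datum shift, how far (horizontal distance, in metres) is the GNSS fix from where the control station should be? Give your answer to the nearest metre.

48 m

Observed coordinate differences: Δφ = -0.00253°, Δλ = +0.00219°.
Converting to metres (1° lat = 111000 m, cos φ = 0.782380): observed ΔN = -280.8 m, observed ΔE = 190.2 m.
Subtracting the expected shift leaves a residual of -280.8 − (-246.1) = -34.7 m north and 190.2 − (223.7) = -33.5 m east.
Residual distance = √((-34.7)² + (-33.5)²) = 48.3 m.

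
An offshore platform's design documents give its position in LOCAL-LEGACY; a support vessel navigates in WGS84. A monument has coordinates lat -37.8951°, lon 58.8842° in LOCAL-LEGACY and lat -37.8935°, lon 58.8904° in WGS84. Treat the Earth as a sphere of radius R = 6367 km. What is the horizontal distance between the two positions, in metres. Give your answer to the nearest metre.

Δφ = -37.8935° − -37.8951° = +0.0016°; Δλ = 58.8904° − 58.8842° = +0.0062°.
1° along a meridian = πR/180 = 111125 m.
ΔN = Δφ × 111125 = 177.8 m; ΔE = Δλ × 111125 × cos(-37.8951°) = +0.0062 × 111125 × 0.789137 = 543.7 m.
Distance = √(ΔE² + ΔN²) = √(543.7² + 177.8²) = 572.0 m.

572 m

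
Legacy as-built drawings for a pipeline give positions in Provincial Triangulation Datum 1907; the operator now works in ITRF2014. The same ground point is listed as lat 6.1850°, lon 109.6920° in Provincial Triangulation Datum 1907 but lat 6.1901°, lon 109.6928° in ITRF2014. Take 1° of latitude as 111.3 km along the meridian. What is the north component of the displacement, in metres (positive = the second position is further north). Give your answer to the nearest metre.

Δφ = 6.1901° − 6.1850° = +0.0051°; Δλ = 109.6928° − 109.6920° = +0.0008°.
ΔN = Δφ × 111300 = 567.6 m; ΔE = Δλ × 111300 × cos(6.1850°) = +0.0008 × 111300 × 0.994179 = 88.5 m.

ΔN = 568 m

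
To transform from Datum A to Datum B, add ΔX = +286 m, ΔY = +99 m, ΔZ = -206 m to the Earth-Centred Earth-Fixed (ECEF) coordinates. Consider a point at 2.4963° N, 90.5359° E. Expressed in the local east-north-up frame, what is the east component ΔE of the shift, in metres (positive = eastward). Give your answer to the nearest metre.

ΔE = -287 m

The local east axis at (φ, λ) is (−sin λ, cos λ, 0), so ΔE = −sin(90.5359°)·286 + cos(90.5359°)·99 = -286.91 m.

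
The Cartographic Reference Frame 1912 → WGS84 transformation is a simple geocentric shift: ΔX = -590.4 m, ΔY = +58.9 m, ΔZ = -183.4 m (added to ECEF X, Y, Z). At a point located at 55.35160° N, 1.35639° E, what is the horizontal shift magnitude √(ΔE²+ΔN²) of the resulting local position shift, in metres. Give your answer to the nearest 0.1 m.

At φ = 55.35160°, λ = 1.35639°: sin φ = 0.822656, cos φ = 0.568539, sin λ = 0.023671, cos λ = 0.999720.
ΔE = −sin λ·ΔX + cos λ·ΔY = −(0.023671)·(-590.4) + (0.999720)·(58.9) = 72.86 m.
ΔN = −sin φ cos λ·ΔX − sin φ sin λ·ΔY + cos φ·ΔZ = −(0.822656)(0.999720)(-590.4) − (0.822656)(0.023671)(58.9) + (0.568539)(-183.4) = 380.14 m.
Horizontal magnitude = √(ΔE² + ΔN²) = √(72.86² + 380.14²) = 387.06 m.

387.1 m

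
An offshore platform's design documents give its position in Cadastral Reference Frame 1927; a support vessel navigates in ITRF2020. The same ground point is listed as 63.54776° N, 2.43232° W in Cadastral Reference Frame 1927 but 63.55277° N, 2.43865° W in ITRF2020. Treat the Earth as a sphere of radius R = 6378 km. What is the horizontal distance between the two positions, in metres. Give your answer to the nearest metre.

Δφ = 63.55277° − 63.54776° = +0.00501°; Δλ = -2.43865° − -2.43232° = -0.00633°.
1° along a meridian = πR/180 = 111317 m.
ΔN = Δφ × 111317 = 557.7 m; ΔE = Δλ × 111317 × cos(63.54776°) = -0.00633 × 111317 × 0.445452 = -313.9 m.
Distance = √(ΔE² + ΔN²) = √((-313.9)² + 557.7²) = 640.0 m.

640 m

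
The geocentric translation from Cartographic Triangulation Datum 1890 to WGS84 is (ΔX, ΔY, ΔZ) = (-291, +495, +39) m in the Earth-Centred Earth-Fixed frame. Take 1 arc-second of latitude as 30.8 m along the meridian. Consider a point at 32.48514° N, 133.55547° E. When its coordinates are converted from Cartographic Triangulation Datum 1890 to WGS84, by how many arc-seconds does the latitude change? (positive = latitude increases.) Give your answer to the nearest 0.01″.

sin φ = 0.537081, cos φ = 0.843531, sin λ = 0.724708, cos λ = -0.689057.
North component: ΔN = −sin φ cos λ·ΔX − sin φ sin λ·ΔY + cos φ·ΔZ = −(0.537081)(-0.689057)(-291) − (0.537081)(0.724708)(495) + (0.843531)(39) = -267.46 m.
1° of latitude spans 3600 × 30.80 = 110880 m, so Δφ = -267.46 / 110880 × 3600 = -8.684″.

Δφ = -8.68″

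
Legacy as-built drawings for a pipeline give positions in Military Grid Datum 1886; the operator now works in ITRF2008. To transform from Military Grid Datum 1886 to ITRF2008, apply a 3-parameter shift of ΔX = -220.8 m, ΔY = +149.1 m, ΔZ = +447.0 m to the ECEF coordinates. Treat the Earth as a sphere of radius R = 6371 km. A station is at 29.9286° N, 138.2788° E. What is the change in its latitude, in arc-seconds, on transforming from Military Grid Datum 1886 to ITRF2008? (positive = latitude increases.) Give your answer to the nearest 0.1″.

Δφ = 8.3″

sin φ = 0.498920, cos φ = 0.866648, sin λ = 0.665507, cos λ = -0.746392.
North component: ΔN = −sin φ cos λ·ΔX − sin φ sin λ·ΔY + cos φ·ΔZ = −(0.498920)(-0.746392)(-220.8) − (0.498920)(0.665507)(149.1) + (0.866648)(447.0) = 255.66 m.
1° of latitude spans πR/180 = 111195 m, so Δφ = 255.66 / 111195 × 3600 = 8.277″.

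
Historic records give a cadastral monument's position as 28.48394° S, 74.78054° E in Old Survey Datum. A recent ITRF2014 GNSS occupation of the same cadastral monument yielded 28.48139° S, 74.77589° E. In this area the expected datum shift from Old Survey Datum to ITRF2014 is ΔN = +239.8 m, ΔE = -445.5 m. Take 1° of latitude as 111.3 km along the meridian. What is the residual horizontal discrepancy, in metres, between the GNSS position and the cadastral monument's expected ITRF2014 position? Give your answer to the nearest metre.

45 m

Observed coordinate differences: Δφ = +0.00255°, Δλ = -0.00465°.
Converting to metres (1° lat = 111300 m, cos φ = 0.878951): observed ΔN = 283.8 m, observed ΔE = -454.9 m.
Subtracting the expected shift leaves a residual of 283.8 − (239.8) = 44.0 m north and -454.9 − (-445.5) = -9.4 m east.
Residual distance = √(44.0² + (-9.4)²) = 45.0 m.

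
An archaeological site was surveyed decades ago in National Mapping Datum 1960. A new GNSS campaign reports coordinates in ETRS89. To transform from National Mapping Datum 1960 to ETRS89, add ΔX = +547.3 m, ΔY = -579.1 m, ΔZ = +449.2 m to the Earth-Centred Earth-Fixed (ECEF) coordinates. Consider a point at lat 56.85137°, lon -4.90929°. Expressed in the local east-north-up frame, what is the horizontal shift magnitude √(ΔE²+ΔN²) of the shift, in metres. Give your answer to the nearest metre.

587 m

At φ = 56.85137°, λ = -4.90929°: sin φ = 0.837255, cos φ = 0.546813, sin λ = -0.085578, cos λ = 0.996331.
ΔE = −sin λ·ΔX + cos λ·ΔY = −(-0.085578)·(547.3) + (0.996331)·(-579.1) = -530.14 m.
ΔN = −sin φ cos λ·ΔX − sin φ sin λ·ΔY + cos φ·ΔZ = −(0.837255)(0.996331)(547.3) − (0.837255)(-0.085578)(-579.1) + (0.546813)(449.2) = -252.41 m.
Horizontal magnitude = √(ΔE² + ΔN²) = √((-530.14)² + (-252.41)²) = 587.16 m.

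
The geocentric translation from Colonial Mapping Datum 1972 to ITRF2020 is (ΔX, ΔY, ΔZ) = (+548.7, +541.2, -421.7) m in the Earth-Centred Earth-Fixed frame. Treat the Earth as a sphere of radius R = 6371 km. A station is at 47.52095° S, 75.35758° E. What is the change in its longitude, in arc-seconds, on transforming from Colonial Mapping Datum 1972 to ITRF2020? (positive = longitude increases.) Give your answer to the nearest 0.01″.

Δλ = -18.89″

sin φ = -0.737524, cos φ = 0.675321, sin λ = 0.967522, cos λ = 0.252786.
East component: ΔE = −sin λ·ΔX + cos λ·ΔY = −(0.967522)(548.7) + (0.252786)(541.2) = -394.07 m.
1° of latitude spans πR/180 = 111195 m; at latitude φ, 1° of longitude spans that × cos φ = 75092.2 m, so Δλ = -394.07 / 75092.2 × 3600 = -18.892″.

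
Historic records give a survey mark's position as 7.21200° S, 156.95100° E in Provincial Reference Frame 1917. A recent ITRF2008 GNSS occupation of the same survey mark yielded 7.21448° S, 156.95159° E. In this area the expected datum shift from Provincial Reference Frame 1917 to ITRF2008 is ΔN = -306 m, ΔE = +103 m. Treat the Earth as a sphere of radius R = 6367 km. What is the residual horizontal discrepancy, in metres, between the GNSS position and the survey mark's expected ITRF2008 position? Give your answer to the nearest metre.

Observed coordinate differences: Δφ = -0.00248°, Δλ = +0.00059°.
Converting to metres (1° lat = 111125 m, cos φ = 0.992088): observed ΔN = -275.6 m, observed ΔE = 65.0 m.
Subtracting the expected shift leaves a residual of -275.6 − (-306) = 30.4 m north and 65.0 − (103) = -38.0 m east.
Residual distance = √(30.4² + (-38.0)²) = 48.6 m.

49 m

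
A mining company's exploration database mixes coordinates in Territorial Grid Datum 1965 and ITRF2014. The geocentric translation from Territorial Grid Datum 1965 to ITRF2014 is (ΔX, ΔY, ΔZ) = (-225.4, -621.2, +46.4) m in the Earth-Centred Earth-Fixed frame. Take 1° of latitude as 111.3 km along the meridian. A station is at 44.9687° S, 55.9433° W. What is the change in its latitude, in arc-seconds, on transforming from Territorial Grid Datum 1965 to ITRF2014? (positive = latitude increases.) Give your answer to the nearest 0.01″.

Δφ = 9.94″

sin φ = -0.706720, cos φ = 0.707493, sin λ = -0.828484, cos λ = 0.560013.
North component: ΔN = −sin φ cos λ·ΔX − sin φ sin λ·ΔY + cos φ·ΔZ = −(-0.706720)(0.560013)(-225.4) − (-0.706720)(-0.828484)(-621.2) + (0.707493)(46.4) = 307.34 m.
1° of latitude spans 111300 m, so Δφ = 307.34 / 111300 × 3600 = 9.941″.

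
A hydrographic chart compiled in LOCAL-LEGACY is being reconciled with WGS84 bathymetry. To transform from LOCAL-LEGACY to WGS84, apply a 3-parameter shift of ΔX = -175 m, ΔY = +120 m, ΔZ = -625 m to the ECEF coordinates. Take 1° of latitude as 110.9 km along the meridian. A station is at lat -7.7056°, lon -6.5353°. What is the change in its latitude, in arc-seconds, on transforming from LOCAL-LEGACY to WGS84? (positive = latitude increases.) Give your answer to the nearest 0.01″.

Δφ = -20.92″

sin φ = -0.134083, cos φ = 0.990970, sin λ = -0.113815, cos λ = 0.993502.
North component: ΔN = −sin φ cos λ·ΔX − sin φ sin λ·ΔY + cos φ·ΔZ = −(-0.134083)(0.993502)(-175) − (-0.134083)(-0.113815)(120) + (0.990970)(-625) = -644.50 m.
1° of latitude spans 110900 m, so Δφ = -644.50 / 110900 × 3600 = -20.922″.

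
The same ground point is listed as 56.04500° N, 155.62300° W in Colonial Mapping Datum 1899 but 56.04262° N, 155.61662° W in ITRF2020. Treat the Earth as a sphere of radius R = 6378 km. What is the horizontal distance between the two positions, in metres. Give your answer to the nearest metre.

Δφ = 56.04262° − 56.04500° = -0.00238°; Δλ = -155.61662° − -155.62300° = +0.00638°.
1° along a meridian = πR/180 = 111317 m.
ΔN = Δφ × 111317 = -264.9 m; ΔE = Δλ × 111317 × cos(56.04500°) = +0.00638 × 111317 × 0.558542 = 396.7 m.
Distance = √(ΔE² + ΔN²) = √(396.7² + (-264.9)²) = 477.0 m.

477 m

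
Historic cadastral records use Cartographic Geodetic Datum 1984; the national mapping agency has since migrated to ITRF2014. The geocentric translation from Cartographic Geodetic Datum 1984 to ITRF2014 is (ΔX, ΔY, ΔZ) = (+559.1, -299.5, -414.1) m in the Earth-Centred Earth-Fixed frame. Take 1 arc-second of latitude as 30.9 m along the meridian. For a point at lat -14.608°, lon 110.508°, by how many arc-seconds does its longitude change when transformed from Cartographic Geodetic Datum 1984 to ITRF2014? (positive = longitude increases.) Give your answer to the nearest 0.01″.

sin φ = -0.252204, cos φ = 0.967674, sin λ = 0.936623, cos λ = -0.350338.
East component: ΔE = −sin λ·ΔX + cos λ·ΔY = −(0.936623)(559.1) + (-0.350338)(-299.5) = -418.74 m.
1° of latitude spans 3600 × 30.90 = 111240 m; at latitude φ, 1° of longitude spans that × cos φ = 107644.1 m, so Δλ = -418.74 / 107644.1 × 3600 = -14.004″.

Δλ = -14.00″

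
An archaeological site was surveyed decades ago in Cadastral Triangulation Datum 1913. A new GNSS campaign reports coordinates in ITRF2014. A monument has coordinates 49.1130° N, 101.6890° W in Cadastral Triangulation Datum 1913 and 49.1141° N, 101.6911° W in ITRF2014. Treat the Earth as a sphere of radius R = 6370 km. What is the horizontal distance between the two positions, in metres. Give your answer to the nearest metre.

Δφ = 49.1141° − 49.1130° = +0.0011°; Δλ = -101.6911° − -101.6890° = -0.0021°.
1° along a meridian = πR/180 = 111177 m.
ΔN = Δφ × 111177 = 122.3 m; ΔE = Δλ × 111177 × cos(49.1130°) = -0.0021 × 111177 × 0.654569 = -152.8 m.
Distance = √(ΔE² + ΔN²) = √((-152.8)² + 122.3²) = 195.7 m.

196 m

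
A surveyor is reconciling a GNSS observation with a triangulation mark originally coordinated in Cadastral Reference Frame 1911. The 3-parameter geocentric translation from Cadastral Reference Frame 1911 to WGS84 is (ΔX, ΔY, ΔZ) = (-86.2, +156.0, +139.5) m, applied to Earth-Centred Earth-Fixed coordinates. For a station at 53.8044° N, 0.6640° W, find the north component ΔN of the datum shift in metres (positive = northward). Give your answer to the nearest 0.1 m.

ΔN = 153.4 m

The local north axis is (−sin φ cos λ, −sin φ sin λ, cos φ), giving ΔN = 69.559 + 1.459 + 82.381 = 153.40 m.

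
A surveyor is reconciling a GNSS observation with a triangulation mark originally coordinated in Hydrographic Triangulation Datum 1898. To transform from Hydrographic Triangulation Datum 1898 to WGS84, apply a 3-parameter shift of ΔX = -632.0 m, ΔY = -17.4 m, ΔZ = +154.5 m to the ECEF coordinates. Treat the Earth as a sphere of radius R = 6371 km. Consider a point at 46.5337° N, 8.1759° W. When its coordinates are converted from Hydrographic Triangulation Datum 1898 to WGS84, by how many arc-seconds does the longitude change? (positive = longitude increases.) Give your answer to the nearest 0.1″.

Δλ = -5.0″

sin φ = 0.725779, cos φ = 0.687928, sin λ = -0.142213, cos λ = 0.989836.
East component: ΔE = −sin λ·ΔX + cos λ·ΔY = −(-0.142213)(-632.0) + (0.989836)(-17.4) = -107.10 m.
1° of latitude spans πR/180 = 111195 m; at latitude φ, 1° of longitude spans that × cos φ = 76494.1 m, so Δλ = -107.10 / 76494.1 × 3600 = -5.040″.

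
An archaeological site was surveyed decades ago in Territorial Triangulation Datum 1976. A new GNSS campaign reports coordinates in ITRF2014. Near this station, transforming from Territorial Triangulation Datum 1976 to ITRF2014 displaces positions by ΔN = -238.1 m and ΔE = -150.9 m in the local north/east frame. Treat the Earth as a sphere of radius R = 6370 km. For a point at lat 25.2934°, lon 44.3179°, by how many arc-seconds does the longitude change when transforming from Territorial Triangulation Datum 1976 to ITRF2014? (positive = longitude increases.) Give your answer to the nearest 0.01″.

Δλ = -5.40″

At latitude 25.2934°, cos φ = 0.904132.
One radian of longitude at latitude φ spans R cos φ, so Δλ = ΔE / (R cos φ) = -150.9 / (6370000 × 0.904132) = -2.6201e-05 rad = -5.404″.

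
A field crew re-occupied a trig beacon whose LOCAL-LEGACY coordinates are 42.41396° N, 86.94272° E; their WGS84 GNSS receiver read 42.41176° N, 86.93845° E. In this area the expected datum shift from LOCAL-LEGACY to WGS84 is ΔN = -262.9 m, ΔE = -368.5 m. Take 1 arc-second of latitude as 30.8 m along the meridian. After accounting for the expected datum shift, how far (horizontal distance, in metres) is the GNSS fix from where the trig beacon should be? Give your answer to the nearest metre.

27 m

Observed coordinate differences: Δφ = -0.00220°, Δλ = -0.00427°.
Converting to metres (1° lat = 110880 m, cos φ = 0.738291): observed ΔN = -243.9 m, observed ΔE = -349.5 m.
Subtracting the expected shift leaves a residual of -243.9 − (-262.9) = 19.0 m north and -349.5 − (-368.5) = 19.0 m east.
Residual distance = √(19.0² + 19.0²) = 26.8 m.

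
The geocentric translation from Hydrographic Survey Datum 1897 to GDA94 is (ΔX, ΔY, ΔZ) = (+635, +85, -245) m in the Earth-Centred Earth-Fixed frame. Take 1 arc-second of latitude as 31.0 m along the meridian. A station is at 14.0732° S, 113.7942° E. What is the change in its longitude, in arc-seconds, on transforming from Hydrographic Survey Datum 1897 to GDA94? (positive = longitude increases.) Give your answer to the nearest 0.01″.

sin φ = -0.243161, cos φ = 0.969986, sin λ = 0.915001, cos λ = -0.403453.
East component: ΔE = −sin λ·ΔX + cos λ·ΔY = −(0.915001)(635) + (-0.403453)(85) = -615.32 m.
1° of latitude spans 3600 × 31.00 = 111600 m; at latitude φ, 1° of longitude spans that × cos φ = 108250.4 m, so Δλ = -615.32 / 108250.4 × 3600 = -20.463″.

Δλ = -20.46″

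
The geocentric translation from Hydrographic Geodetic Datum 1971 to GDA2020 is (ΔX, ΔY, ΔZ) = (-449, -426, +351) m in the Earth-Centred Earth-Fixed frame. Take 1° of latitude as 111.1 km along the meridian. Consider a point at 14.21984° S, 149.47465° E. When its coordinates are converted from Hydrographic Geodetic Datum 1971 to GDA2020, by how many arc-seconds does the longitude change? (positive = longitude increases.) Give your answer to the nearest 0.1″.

sin φ = -0.245643, cos φ = 0.969360, sin λ = 0.507920, cos λ = -0.861405.
East component: ΔE = −sin λ·ΔX + cos λ·ΔY = −(0.507920)(-449) + (-0.861405)(-426) = 595.01 m.
1° of latitude spans 111100 m; at latitude φ, 1° of longitude spans that × cos φ = 107695.9 m, so Δλ = 595.01 / 107695.9 × 3600 = 19.890″.

Δλ = 19.9″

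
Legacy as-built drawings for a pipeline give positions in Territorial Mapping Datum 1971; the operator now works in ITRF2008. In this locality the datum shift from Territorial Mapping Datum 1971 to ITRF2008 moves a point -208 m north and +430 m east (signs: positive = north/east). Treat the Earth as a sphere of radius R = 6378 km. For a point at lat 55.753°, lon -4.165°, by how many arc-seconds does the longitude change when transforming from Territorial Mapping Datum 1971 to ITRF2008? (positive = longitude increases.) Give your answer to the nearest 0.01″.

Δλ = 24.71″

At latitude 55.753°, cos φ = 0.562762.
One radian of longitude at latitude φ spans R cos φ, so Δλ = ΔE / (R cos φ) = 430.0 / (6378000 × 0.562762) = 1.1980e-04 rad = 24.711″.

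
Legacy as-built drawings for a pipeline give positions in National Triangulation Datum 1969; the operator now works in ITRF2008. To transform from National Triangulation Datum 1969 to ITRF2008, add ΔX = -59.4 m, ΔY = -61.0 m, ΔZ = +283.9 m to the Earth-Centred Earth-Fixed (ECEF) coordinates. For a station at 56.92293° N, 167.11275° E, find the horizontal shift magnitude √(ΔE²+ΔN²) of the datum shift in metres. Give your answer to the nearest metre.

138 m

At φ = 56.92293°, λ = 167.11275°: sin φ = 0.837937, cos φ = 0.545767, sin λ = 0.223033, cos λ = -0.974811.
ΔE = −sin λ·ΔX + cos λ·ΔY = −(0.223033)·(-59.4) + (-0.974811)·(-61.0) = 72.71 m.
ΔN = −sin φ cos λ·ΔX − sin φ sin λ·ΔY + cos φ·ΔZ = −(0.837937)(-0.974811)(-59.4) − (0.837937)(0.223033)(-61.0) + (0.545767)(283.9) = 117.82 m.
Horizontal magnitude = √(ΔE² + ΔN²) = √(72.71² + 117.82²) = 138.45 m.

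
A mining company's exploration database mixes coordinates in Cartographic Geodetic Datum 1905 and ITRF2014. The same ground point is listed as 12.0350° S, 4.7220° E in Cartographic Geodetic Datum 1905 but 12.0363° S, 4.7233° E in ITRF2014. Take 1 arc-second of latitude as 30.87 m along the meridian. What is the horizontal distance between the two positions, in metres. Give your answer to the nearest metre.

202 m

Δφ = -12.0363° − -12.0350° = -0.0013°; Δλ = 4.7233° − 4.7220° = +0.0013°.
1° of latitude = 3600 × 30.87 = 111132 m.
ΔN = Δφ × 111132 = -144.5 m; ΔE = Δλ × 111132 × cos(-12.0350°) = +0.0013 × 111132 × 0.978020 = 141.3 m.
Distance = √(ΔE² + ΔN²) = √(141.3² + (-144.5)²) = 202.1 m.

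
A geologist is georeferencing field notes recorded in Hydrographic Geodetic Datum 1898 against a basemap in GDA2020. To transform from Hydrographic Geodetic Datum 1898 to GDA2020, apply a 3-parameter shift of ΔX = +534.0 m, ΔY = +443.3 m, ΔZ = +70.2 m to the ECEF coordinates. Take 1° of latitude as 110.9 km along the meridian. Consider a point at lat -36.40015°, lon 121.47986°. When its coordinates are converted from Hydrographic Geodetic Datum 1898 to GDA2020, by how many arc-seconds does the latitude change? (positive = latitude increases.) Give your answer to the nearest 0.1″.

sin φ = -0.593421, cos φ = 0.804892, sin λ = 0.852824, cos λ = -0.522199.
North component: ΔN = −sin φ cos λ·ΔX − sin φ sin λ·ΔY + cos φ·ΔZ = −(-0.593421)(-0.522199)(534.0) − (-0.593421)(0.852824)(443.3) + (0.804892)(70.2) = 115.37 m.
1° of latitude spans 110900 m, so Δφ = 115.37 / 110900 × 3600 = 3.745″.

Δφ = 3.7″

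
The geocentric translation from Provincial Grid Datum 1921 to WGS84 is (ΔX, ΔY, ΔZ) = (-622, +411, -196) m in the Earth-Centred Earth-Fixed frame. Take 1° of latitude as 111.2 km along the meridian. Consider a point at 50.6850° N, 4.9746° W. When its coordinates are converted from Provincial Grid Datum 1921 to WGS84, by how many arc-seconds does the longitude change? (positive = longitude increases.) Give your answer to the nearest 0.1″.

sin φ = 0.773674, cos φ = 0.633583, sin λ = -0.086714, cos λ = 0.996233.
East component: ΔE = −sin λ·ΔX + cos λ·ΔY = −(-0.086714)(-622) + (0.996233)(411) = 355.52 m.
1° of latitude spans 111200 m; at latitude φ, 1° of longitude spans that × cos φ = 70454.5 m, so Δλ = 355.52 / 70454.5 × 3600 = 18.166″.

Δλ = 18.2″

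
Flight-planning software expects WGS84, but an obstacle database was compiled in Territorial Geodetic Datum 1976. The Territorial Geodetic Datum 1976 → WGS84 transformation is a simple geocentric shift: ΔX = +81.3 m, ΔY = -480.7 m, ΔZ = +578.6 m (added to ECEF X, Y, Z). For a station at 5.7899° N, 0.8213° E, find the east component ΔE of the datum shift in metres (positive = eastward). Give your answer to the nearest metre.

At φ = 5.7899°, λ = 0.8213°: sin φ = 0.100881, cos φ = 0.994899, sin λ = 0.014334, cos λ = 0.999897.
ΔE = −sin λ·ΔX + cos λ·ΔY = −(0.014334)·(81.3) + (0.999897)·(-480.7) = -481.82 m.

ΔE = -482 m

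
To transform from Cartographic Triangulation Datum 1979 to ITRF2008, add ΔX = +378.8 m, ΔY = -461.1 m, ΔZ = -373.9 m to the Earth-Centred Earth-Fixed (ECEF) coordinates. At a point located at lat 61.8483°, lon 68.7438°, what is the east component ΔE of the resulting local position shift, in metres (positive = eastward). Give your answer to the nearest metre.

At φ = 61.8483°, λ = 68.7438°: sin φ = 0.881701, cos φ = 0.471808, sin λ = 0.931969, cos λ = 0.362539.
ΔE = −sin λ·ΔX + cos λ·ΔY = −(0.931969)·(378.8) + (0.362539)·(-461.1) = -520.20 m.

ΔE = -520 m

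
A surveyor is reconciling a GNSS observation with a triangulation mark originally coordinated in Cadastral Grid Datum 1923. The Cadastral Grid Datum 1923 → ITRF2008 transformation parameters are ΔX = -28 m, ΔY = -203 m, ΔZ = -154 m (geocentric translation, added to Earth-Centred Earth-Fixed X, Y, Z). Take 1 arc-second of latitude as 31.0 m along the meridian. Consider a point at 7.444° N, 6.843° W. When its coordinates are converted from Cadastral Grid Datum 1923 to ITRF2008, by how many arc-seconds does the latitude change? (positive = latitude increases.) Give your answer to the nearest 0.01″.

Δφ = -4.91″

sin φ = 0.129557, cos φ = 0.991572, sin λ = -0.119149, cos λ = 0.992876.
North component: ΔN = −sin φ cos λ·ΔX − sin φ sin λ·ΔY + cos φ·ΔZ = −(0.129557)(0.992876)(-28) − (0.129557)(-0.119149)(-203) + (0.991572)(-154) = -152.23 m.
1° of latitude spans 3600 × 31.00 = 111600 m, so Δφ = -152.23 / 111600 × 3600 = -4.911″.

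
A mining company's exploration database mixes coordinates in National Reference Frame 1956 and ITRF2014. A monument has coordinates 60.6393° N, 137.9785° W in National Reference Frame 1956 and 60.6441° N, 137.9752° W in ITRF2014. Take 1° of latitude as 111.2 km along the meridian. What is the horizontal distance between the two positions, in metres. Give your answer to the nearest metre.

Δφ = 60.6441° − 60.6393° = +0.0048°; Δλ = -137.9752° − -137.9785° = +0.0033°.
ΔN = Δφ × 111200 = 533.8 m; ΔE = Δλ × 111200 × cos(60.6393°) = +0.0033 × 111200 × 0.490306 = 179.9 m.
Distance = √(ΔE² + ΔN²) = √(179.9² + 533.8²) = 563.3 m.

563 m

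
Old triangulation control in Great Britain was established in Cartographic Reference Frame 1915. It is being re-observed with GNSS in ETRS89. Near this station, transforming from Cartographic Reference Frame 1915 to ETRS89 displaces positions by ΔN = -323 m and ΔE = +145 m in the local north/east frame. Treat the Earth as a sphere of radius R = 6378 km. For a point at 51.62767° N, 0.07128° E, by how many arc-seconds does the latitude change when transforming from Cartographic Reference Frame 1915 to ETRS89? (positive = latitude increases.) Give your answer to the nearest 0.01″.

On a sphere of radius R, 1 rad of latitude = R, so Δφ = ΔN / R = -323.0 / 6378000 = -5.0643e-05 rad = -10.446″.

Δφ = -10.45″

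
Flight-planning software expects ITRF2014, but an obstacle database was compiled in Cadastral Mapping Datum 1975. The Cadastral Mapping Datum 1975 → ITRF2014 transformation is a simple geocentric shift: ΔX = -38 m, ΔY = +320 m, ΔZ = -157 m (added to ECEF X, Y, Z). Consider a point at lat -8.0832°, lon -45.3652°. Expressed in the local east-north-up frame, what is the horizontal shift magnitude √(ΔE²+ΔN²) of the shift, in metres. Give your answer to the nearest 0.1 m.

At φ = -8.0832°, λ = -45.3652°: sin φ = -0.140611, cos φ = 0.990065, sin λ = -0.711599, cos λ = 0.702585.
ΔE = −sin λ·ΔX + cos λ·ΔY = −(-0.711599)·(-38) + (0.702585)·(320) = 197.79 m.
ΔN = −sin φ cos λ·ΔX − sin φ sin λ·ΔY + cos φ·ΔZ = −(-0.140611)(0.702585)(-38) − (-0.140611)(-0.711599)(320) + (0.990065)(-157) = -191.21 m.
Horizontal magnitude = √(ΔE² + ΔN²) = √(197.79² + (-191.21)²) = 275.10 m.

275.1 m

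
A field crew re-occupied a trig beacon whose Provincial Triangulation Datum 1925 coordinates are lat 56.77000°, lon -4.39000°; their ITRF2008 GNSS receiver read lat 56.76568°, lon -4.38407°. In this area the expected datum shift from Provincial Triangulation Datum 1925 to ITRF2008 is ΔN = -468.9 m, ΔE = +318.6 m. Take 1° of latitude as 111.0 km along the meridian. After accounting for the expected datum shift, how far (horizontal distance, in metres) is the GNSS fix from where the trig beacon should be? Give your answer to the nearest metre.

Observed coordinate differences: Δφ = -0.00432°, Δλ = +0.00593°.
Converting to metres (1° lat = 111000 m, cos φ = 0.548001): observed ΔN = -479.5 m, observed ΔE = 360.7 m.
Subtracting the expected shift leaves a residual of -479.5 − (-468.9) = -10.6 m north and 360.7 − (318.6) = 42.1 m east.
Residual distance = √((-10.6)² + 42.1²) = 43.4 m.

43 m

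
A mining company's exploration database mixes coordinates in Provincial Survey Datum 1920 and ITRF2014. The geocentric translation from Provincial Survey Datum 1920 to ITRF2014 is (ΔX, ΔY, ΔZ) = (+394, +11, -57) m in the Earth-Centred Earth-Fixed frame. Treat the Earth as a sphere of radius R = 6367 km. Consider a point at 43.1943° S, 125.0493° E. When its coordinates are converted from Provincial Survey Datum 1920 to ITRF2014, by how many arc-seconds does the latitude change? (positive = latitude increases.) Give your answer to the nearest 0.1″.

Δφ = -6.2″

sin φ = -0.684475, cos φ = 0.729037, sin λ = 0.818658, cos λ = -0.574281.
North component: ΔN = −sin φ cos λ·ΔX − sin φ sin λ·ΔY + cos φ·ΔZ = −(-0.684475)(-0.574281)(394) − (-0.684475)(0.818658)(11) + (0.729037)(-57) = -190.27 m.
1° of latitude spans πR/180 = 111125 m, so Δφ = -190.27 / 111125 × 3600 = -6.164″.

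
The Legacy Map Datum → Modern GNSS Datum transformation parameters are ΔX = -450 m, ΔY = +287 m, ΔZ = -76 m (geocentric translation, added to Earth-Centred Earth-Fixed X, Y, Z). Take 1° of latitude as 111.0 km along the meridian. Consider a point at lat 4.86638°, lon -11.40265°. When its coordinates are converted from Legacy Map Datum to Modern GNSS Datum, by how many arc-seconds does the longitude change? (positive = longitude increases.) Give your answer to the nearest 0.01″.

sin φ = 0.084832, cos φ = 0.996395, sin λ = -0.197703, cos λ = 0.980262.
East component: ΔE = −sin λ·ΔX + cos λ·ΔY = −(-0.197703)(-450) + (0.980262)(287) = 192.37 m.
1° of latitude spans 111000 m; at latitude φ, 1° of longitude spans that × cos φ = 110599.9 m, so Δλ = 192.37 / 110599.9 × 3600 = 6.262″.

Δλ = 6.26″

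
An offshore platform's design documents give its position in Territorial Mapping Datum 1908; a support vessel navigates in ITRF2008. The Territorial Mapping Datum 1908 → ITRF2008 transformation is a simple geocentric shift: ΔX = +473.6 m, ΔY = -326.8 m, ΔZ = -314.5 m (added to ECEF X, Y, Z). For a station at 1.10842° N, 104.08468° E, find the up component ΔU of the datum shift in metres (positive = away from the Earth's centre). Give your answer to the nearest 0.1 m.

ΔU = -438.2 m

The local up (radial) axis is (cos φ cos λ, cos φ sin λ, sin φ), giving ΔU = -115.232 − 316.916 − 6.084 = -438.23 m.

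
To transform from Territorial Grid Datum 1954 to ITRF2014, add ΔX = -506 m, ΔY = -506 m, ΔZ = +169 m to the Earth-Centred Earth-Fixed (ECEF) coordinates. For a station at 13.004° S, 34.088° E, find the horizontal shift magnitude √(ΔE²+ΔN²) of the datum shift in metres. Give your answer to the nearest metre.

At φ = -13.004°, λ = 34.088°: sin φ = -0.225019, cos φ = 0.974354, sin λ = 0.560466, cos λ = 0.828178.
ΔE = −sin λ·ΔX + cos λ·ΔY = −(0.560466)·(-506) + (0.828178)·(-506) = -135.46 m.
ΔN = −sin φ cos λ·ΔX − sin φ sin λ·ΔY + cos φ·ΔZ = −(-0.225019)(0.828178)(-506) − (-0.225019)(0.560466)(-506) + (0.974354)(169) = 6.56 m.
Horizontal magnitude = √(ΔE² + ΔN²) = √((-135.46)² + 6.56²) = 135.62 m.

136 m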